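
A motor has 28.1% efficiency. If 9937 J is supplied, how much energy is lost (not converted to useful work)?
W_out = η × W_in = 0.281×9937 = 2792.3 J
W_lost = W_in − W_out = 9937 − 2792.3 = 7144.7 J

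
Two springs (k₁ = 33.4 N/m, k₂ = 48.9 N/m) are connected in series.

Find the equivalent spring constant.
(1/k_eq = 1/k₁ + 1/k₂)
1/k_eq = 1/33.4 + 1/48.9 = 0.05039; k_eq = 19.85 N/m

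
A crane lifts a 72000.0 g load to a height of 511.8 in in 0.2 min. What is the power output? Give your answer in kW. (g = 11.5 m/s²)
W = mgh = 72×11.5×13 = 1.076e+04 J
P = W/t = 1.076e+04/12 = 897 W = 0.897 kW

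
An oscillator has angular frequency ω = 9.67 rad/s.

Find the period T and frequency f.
T = 2π/ω = 2π/9.67 = 0.6498 s; f = ω/2π = 1.539 Hz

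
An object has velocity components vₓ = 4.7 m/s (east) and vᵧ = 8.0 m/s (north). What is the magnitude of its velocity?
|v| = √(vₓ² + vᵧ²) = √(4.7² + 8.0²) = √(86.09) = 9.28 m/s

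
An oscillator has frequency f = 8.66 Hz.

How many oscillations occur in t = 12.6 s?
n = f×t = 8.66×12.6 = 109.1 oscillations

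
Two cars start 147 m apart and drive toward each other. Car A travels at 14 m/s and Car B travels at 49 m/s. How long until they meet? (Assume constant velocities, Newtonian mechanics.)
Combined speed: v_combined = 14 + 49 = 63 m/s
Time to meet: t = d/63 = 147/63 = 2.33 s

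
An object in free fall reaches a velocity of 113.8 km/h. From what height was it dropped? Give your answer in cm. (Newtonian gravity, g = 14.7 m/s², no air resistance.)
h = v²/(2g) (with unit conversion) = 3399.0 cm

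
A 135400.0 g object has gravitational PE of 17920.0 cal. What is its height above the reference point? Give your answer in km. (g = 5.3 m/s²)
PE = mgh → h = PE/(mg) = 7.498e+04 J / (135.4 kg × 5.3 m/s²) = 104.5 m = 0.1045 km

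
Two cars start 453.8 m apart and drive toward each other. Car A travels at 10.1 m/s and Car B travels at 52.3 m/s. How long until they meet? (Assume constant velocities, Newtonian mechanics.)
Combined speed: v_combined = 10.1 + 52.3 = 62.4 m/s
Time to meet: t = d/62.4 = 453.8/62.4 = 7.27 s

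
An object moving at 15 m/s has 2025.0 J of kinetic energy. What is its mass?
KE = ½mv² → m = 2KE/v² = 2×2025.0/15² = 18.0 kg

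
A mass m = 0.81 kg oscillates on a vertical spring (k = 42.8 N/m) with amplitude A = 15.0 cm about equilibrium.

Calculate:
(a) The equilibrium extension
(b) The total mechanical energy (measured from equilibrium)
x_eq = mg/k = 0.81×9.81/42.8 = 0.1857 m = 18.57 cm
E = ½kA² = ½×42.8×(0.15)² = 0.4815 J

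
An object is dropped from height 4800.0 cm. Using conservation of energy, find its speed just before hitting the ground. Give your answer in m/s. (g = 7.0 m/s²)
mgh = ½mv² → v = √(2gh) = √(2×7.0×48) = 25.92 m/s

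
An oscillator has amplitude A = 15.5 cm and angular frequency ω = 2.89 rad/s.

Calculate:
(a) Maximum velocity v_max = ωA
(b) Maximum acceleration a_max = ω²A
v_max = ωA = 2.89×0.155 = 0.448 m/s
a_max = ω²A = 2.89²×0.155 = 1.295 m/s²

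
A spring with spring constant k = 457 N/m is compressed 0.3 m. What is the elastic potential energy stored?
PE = ½kx² = ½×457×0.3² = 20.56 J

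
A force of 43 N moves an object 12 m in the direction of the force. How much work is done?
W = Fd = 43×12 = 516.0 J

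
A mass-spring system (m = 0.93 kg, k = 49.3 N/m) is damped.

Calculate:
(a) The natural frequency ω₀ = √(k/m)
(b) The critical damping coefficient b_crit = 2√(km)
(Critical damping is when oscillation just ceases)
ω₀ = √(k/m) = √(49.3/0.93) = 7.281 rad/s
b_crit = 2√(km) = 2√(49.3×0.93) = 13.54 kg/s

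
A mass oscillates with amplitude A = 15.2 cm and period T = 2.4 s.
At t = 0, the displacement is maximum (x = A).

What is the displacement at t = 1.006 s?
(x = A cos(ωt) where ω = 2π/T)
ω = 2π/T = 2π/2.4 = 2.618 rad/s
x = A cos(ωt) = 15.2×cos(2.618×1.006) = -13.28 cm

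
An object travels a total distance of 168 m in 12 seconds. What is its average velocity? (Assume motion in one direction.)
v_avg = Δd / Δt = 168 / 12 = 14.0 m/s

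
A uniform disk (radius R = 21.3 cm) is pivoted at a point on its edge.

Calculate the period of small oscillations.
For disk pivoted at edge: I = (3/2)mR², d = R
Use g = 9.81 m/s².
I/m = (3/2)R² = 0.06805 m²; d = R = 0.213 m
T = 2π√((3/2)R²/(gR)) = 2π√(3R/(2g)) = 1.134 s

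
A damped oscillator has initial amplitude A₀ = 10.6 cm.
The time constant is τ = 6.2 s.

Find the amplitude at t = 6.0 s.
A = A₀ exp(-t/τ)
A = A₀ exp(−t/τ) = 10.6×exp(−6.0/6.2) = 4.027 cm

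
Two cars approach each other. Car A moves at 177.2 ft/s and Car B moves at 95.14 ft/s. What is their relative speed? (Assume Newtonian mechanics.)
v_rel = v_A + v_B = 177.2 + 95.14 = 272.3 ft/s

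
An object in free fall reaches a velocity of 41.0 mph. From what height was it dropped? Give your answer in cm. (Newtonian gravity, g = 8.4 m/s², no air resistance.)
h = v²/(2g) (with unit conversion) = 2000.0 cm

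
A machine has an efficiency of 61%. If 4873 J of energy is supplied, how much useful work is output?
W_out = η × W_in = 0.61 × 4873 = 2972.5 J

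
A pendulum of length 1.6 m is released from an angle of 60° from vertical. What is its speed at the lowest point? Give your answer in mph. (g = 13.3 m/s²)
h = L(1 − cosθ) = 1.6×(1 − cos60°) = 0.8 m
v = √(2gh) = √(2×13.3×0.8) = 4.613 m/s = 10.32 mph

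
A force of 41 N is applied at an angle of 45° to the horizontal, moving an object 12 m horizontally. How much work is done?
W = Fd cosθ = 41×12×cos(45°) = 347.9 J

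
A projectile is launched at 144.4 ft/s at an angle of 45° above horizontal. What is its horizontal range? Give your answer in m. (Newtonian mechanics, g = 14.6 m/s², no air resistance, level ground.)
R = v₀² sin(2θ) / g (with unit conversion) = 132.7 m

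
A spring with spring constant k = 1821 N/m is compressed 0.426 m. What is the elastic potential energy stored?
PE = ½kx² = ½×1821×0.426² = 165.2 J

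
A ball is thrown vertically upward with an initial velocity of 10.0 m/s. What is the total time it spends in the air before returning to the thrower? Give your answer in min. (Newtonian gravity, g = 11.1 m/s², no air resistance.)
t_total = 2v₀/g (with unit conversion) = 0.03003 min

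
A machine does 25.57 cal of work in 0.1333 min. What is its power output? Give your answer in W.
P = W/t = 107 J / 7.998 s = 13.38 W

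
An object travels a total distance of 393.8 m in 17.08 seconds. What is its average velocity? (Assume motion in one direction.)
v_avg = Δd / Δt = 393.8 / 17.08 = 23.06 m/s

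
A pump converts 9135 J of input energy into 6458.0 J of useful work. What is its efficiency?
η = W_out/W_in = 6458.0/9135 = 0.707 = 70.7%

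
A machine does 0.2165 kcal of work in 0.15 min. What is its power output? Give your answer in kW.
P = W/t = 905.8 J / 9 s = 100.6 W = 0.1006 kW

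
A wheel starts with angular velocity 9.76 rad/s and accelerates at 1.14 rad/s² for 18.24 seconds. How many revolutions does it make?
θ = ω₀t + ½αt² = 9.76×18.24 + ½×1.14×18.24² = 367.66 rad
Revolutions = θ/(2π) = 367.66/(2π) = 58.51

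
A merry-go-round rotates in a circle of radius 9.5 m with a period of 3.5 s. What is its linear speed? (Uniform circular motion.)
v = 2πr/T = 2π×9.5/3.5 = 17.05 m/s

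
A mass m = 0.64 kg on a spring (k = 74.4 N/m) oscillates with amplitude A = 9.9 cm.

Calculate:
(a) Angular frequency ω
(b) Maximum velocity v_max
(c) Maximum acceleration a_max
ω = √(k/m) = √(74.4/0.64) = 10.78 rad/s
v_max = ωA = 10.78×0.099 = 1.067 m/s
a_max = ω²A = 10.78²×0.099 = 11.51 m/s²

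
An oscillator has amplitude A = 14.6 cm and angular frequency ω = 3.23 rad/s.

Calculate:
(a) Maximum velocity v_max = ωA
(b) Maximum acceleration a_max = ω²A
v_max = ωA = 3.23×0.146 = 0.4716 m/s
a_max = ω²A = 3.23²×0.146 = 1.523 m/s²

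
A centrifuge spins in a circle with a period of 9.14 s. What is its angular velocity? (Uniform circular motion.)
ω = 2π/T = 2π/9.14 = 0.6874 rad/s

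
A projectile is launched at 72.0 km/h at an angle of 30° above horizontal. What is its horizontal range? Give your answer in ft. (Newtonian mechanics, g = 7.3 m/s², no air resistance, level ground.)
R = v₀² sin(2θ) / g (with unit conversion) = 155.7 ft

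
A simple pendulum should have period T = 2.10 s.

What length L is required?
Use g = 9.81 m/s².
T = 2π√(L/g) → L = g(T/2π)² = 9.81×(2.1/2π)² = 1.096 m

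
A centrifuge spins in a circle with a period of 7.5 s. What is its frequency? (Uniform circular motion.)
f = 1/T = 1/7.5 = 0.1333 Hz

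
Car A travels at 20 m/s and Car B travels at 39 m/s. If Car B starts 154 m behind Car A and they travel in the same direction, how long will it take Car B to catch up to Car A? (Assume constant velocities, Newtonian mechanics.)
Relative speed: v_rel = 39 - 20 = 19 m/s
Time to catch: t = d₀/v_rel = 154/19 = 8.11 s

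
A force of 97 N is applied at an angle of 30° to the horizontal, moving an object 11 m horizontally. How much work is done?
W = Fd cosθ = 97×11×cos(30°) = 924.05 J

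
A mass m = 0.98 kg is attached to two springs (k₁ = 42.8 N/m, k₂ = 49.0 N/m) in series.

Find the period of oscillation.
k_eq = k₁k₂/(k₁+k₂) = 22.85 N/m
T = 2π√(m/k_eq) = 2π√(0.98/22.85) = 1.301 s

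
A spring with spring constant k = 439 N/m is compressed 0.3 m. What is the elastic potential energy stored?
PE = ½kx² = ½×439×0.3² = 19.75 J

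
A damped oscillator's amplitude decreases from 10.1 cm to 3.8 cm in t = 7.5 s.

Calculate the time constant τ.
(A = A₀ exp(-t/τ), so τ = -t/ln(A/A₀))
A/A₀ = 3.8/10.1 = 0.3762; ln(A/A₀) = -0.9775
τ = −t/ln(A/A₀) = −7.5/-0.9775 = 7.672 s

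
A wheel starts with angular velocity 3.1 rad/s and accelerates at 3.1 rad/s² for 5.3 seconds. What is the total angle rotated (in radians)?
θ = ω₀t + ½αt² = 3.1×5.3 + ½×3.1×5.3² = 59.97 rad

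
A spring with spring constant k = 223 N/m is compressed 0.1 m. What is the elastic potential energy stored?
PE = ½kx² = ½×223×0.1² = 1.115 J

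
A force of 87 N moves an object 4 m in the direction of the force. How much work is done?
W = Fd = 87×4 = 348.0 J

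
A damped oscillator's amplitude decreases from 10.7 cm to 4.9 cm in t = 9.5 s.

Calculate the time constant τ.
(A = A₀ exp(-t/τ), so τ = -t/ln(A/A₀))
A/A₀ = 4.9/10.7 = 0.4579; ln(A/A₀) = -0.781
τ = −t/ln(A/A₀) = −9.5/-0.781 = 12.16 s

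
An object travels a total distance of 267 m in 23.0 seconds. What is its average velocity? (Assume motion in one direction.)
v_avg = Δd / Δt = 267 / 23.0 = 11.61 m/s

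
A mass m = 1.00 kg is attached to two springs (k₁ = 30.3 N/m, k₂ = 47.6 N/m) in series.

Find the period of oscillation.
k_eq = k₁k₂/(k₁+k₂) = 18.51 N/m
T = 2π√(m/k_eq) = 2π√(1.0/18.51) = 1.46 s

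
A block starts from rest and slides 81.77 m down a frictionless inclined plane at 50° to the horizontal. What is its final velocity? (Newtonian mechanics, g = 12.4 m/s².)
a = g sin(θ) = 12.4 × sin(50°) = 9.5 m/s²
v = √(2ad) = √(2 × 9.5 × 81.77) = 39.41 m/s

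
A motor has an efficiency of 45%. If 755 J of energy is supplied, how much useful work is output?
W_out = η × W_in = 0.45 × 755 = 339.75 J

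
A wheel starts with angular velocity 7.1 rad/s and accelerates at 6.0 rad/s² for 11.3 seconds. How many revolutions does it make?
θ = ω₀t + ½αt² = 7.1×11.3 + ½×6.0×11.3² = 463.3 rad
Revolutions = θ/(2π) = 463.3/(2π) = 73.74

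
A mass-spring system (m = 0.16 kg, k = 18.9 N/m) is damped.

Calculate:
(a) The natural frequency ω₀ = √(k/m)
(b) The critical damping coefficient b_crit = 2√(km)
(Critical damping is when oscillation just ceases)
ω₀ = √(k/m) = √(18.9/0.16) = 10.87 rad/s
b_crit = 2√(km) = 2√(18.9×0.16) = 3.478 kg/s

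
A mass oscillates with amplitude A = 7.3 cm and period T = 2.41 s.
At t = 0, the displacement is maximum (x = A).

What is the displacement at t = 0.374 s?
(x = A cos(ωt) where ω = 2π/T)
ω = 2π/T = 2π/2.41 = 2.607 rad/s
x = A cos(ωt) = 7.3×cos(2.607×0.374) = 4.096 cm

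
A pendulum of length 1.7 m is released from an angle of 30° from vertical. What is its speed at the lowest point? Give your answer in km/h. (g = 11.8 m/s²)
h = L(1 − cosθ) = 1.7×(1 − cos30°) = 0.2278 m
v = √(2gh) = √(2×11.8×0.2278) = 2.318 m/s = 8.346 km/h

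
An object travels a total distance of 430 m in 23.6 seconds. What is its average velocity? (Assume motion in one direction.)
v_avg = Δd / Δt = 430 / 23.6 = 18.22 m/s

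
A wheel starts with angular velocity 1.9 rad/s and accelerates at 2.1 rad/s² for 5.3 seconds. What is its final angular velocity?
ω = ω₀ + αt = 1.9 + 2.1 × 5.3 = 13.03 rad/s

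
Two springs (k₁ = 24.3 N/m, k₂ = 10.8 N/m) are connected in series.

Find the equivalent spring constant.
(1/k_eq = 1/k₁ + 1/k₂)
1/k_eq = 1/24.3 + 1/10.8 = 0.13374; k_eq = 7.477 N/m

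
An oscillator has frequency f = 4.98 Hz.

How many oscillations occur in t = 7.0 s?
n = f×t = 4.98×7.0 = 34.86 oscillations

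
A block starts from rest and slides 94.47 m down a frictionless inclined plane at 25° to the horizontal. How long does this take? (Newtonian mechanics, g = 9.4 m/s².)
a = g sin(θ) = 9.4 × sin(25°) = 3.97 m/s²
t = √(2d/a) = √(2 × 94.47 / 3.97) = 6.9 s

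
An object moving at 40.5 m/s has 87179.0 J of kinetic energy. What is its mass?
KE = ½mv² → m = 2KE/v² = 2×87179.0/40.5² = 106.3 kg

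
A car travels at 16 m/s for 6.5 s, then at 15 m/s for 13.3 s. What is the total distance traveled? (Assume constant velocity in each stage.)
d₁ = v₁t₁ = 16 × 6.5 = 104 m
d₂ = v₂t₂ = 15 × 13.3 = 199.5 m
d_total = 104 + 199.5 = 303.5 m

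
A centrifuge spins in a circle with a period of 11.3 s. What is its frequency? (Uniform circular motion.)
f = 1/T = 1/11.3 = 0.0885 Hz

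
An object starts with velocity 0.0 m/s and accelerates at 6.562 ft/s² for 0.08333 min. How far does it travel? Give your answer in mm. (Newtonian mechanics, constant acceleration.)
d = v₀t + ½at² (with unit conversion) = 25000.0 mm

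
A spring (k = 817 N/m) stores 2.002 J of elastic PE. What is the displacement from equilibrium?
PE = ½kx² → x = √(2PE/k) = √(2×2.002/817) = 0.07001 m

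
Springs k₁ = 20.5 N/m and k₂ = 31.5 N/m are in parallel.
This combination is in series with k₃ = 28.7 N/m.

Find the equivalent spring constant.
k₁₂ = k₁ + k₂ = 52 N/m (parallel)
1/k_eq = 1/k₁₂ + 1/k₃ → k_eq = 18.49 N/m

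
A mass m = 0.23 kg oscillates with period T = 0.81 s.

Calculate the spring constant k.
T = 2π√(m/k) → k = m(2π/T)² = 0.23×(2π/0.81)² = 13.84 N/m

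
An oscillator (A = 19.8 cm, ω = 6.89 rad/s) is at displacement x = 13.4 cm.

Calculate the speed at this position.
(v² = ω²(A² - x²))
v = ω√(A² − x²) = 6.89×√(0.198² − 0.134²) = 1.004 m/s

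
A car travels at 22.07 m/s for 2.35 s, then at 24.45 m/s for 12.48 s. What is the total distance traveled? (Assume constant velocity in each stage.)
d₁ = v₁t₁ = 22.07 × 2.35 = 51.8645 m
d₂ = v₂t₂ = 24.45 × 12.48 = 305.136 m
d_total = 51.8645 + 305.136 = 357.0 m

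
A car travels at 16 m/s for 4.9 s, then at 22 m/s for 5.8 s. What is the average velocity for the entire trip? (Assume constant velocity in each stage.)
d₁ = v₁t₁ = 16 × 4.9 = 78.4 m
d₂ = v₂t₂ = 22 × 5.8 = 127.6 m
d_total = 206.0 m, t_total = 10.7 s
v_avg = d_total/t_total = 206.0/10.7 = 19.25 m/s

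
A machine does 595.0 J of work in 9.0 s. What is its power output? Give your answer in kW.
P = W/t = 595 J / 9 s = 66.11 W = 0.06611 kW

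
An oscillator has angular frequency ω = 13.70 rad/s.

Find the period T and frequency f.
T = 2π/ω = 2π/13.7 = 0.4586 s; f = ω/2π = 2.18 Hz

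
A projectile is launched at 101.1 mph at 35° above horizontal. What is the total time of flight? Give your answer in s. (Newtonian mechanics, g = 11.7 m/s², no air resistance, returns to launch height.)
T = 2v₀sin(θ)/g (with unit conversion) = 4.431 s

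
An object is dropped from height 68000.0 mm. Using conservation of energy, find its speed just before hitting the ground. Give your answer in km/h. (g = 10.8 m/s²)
mgh = ½mv² → v = √(2gh) = √(2×10.8×68) = 38.32 m/s = 138.0 km/h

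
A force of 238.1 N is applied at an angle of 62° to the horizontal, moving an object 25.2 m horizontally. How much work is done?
W = Fd cosθ = 238.1×25.2×cos(62°) = 2816.9 J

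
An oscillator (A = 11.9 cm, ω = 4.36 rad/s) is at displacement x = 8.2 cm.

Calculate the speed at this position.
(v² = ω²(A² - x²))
v = ω√(A² − x²) = 4.36×√(0.119² − 0.082²) = 0.376 m/s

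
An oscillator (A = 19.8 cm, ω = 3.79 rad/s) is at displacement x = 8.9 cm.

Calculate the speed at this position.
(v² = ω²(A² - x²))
v = ω√(A² − x²) = 3.79×√(0.198² − 0.089²) = 0.6703 m/s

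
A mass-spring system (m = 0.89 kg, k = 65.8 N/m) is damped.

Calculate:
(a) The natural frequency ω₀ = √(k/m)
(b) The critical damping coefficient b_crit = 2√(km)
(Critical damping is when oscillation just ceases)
ω₀ = √(k/m) = √(65.8/0.89) = 8.598 rad/s
b_crit = 2√(km) = 2√(65.8×0.89) = 15.31 kg/s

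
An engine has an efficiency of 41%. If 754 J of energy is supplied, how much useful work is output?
W_out = η × W_in = 0.41 × 754 = 309.14 J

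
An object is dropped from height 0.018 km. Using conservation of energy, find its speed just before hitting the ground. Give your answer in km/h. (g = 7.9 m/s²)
mgh = ½mv² → v = √(2gh) = √(2×7.9×18) = 16.86 m/s = 60.71 km/h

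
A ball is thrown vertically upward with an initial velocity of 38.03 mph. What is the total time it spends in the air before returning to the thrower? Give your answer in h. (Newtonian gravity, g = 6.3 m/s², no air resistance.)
t_total = 2v₀/g (with unit conversion) = 0.001499 h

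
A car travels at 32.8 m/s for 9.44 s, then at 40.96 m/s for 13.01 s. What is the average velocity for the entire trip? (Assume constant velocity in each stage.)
d₁ = v₁t₁ = 32.8 × 9.44 = 309.632 m
d₂ = v₂t₂ = 40.96 × 13.01 = 532.89 m
d_total = 842.52 m, t_total = 22.45 s
v_avg = d_total/t_total = 842.52/22.45 = 37.53 m/s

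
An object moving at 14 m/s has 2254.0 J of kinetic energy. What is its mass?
KE = ½mv² → m = 2KE/v² = 2×2254.0/14² = 23.0 kg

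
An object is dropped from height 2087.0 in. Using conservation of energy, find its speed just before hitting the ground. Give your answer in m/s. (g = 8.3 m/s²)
mgh = ½mv² → v = √(2gh) = √(2×8.3×53.01) = 29.66 m/s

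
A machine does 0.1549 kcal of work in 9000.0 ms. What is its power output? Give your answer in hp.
P = W/t = 648.1 J / 9 s = 72.01 W = 0.09657 hp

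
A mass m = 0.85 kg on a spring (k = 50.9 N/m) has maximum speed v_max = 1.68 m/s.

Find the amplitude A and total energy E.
½mv²_max = ½kA² → A = v_max√(m/k) = 1.68×√(0.85/50.9) = 0.2171 m = 21.71 cm
E = ½mv²_max = ½×0.85×1.68² = 1.2 J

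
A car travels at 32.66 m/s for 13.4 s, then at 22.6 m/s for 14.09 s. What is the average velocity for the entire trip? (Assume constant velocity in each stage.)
d₁ = v₁t₁ = 32.66 × 13.4 = 437.644 m
d₂ = v₂t₂ = 22.6 × 14.09 = 318.434 m
d_total = 756.08 m, t_total = 27.49 s
v_avg = d_total/t_total = 756.08/27.49 = 27.5 m/s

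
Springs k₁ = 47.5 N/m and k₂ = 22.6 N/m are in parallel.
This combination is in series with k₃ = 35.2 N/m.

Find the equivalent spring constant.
k₁₂ = k₁ + k₂ = 70.1 N/m (parallel)
1/k_eq = 1/k₁₂ + 1/k₃ → k_eq = 23.43 N/m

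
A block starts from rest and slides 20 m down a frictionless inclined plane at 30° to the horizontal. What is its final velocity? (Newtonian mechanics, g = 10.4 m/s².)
a = g sin(θ) = 10.4 × sin(30°) = 5.2 m/s²
v = √(2ad) = √(2 × 5.2 × 20) = 14.42 m/s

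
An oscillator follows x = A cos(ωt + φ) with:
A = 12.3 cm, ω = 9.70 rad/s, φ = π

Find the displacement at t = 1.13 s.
x = A cos(ωt + φ) = 12.3×cos(9.7×1.13 + π) = 0.4252 cm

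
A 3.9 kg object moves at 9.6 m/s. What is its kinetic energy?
KE = ½mv² = ½×3.9×9.6² = 179.712 J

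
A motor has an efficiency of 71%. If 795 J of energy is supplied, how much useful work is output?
W_out = η × W_in = 0.71 × 795 = 564.45 J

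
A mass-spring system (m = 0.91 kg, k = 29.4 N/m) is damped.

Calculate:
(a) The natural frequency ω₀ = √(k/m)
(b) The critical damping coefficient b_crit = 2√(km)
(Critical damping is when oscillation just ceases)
ω₀ = √(k/m) = √(29.4/0.91) = 5.684 rad/s
b_crit = 2√(km) = 2√(29.4×0.91) = 10.34 kg/s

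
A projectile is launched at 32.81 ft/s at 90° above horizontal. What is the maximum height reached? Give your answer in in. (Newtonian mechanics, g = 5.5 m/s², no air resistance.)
H = v₀²sin²(θ)/(2g) (with unit conversion) = 357.9 in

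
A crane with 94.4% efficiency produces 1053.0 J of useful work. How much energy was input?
W_in = W_out/η = 1053.0/0.944 = 1115.5 J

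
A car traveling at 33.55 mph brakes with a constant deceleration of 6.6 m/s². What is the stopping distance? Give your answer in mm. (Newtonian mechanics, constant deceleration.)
d = v₀² / (2a) (with unit conversion) = 17040.0 mm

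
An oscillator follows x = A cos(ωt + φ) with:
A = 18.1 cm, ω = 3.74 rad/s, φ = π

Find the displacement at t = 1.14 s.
x = A cos(ωt + φ) = 18.1×cos(3.74×1.14 + π) = 7.853 cm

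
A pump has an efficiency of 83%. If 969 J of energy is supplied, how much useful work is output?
W_out = η × W_in = 0.83 × 969 = 804.27 J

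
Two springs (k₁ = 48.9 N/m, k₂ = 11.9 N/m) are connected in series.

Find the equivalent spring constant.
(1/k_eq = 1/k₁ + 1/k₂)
1/k_eq = 1/48.9 + 1/11.9 = 0.10448; k_eq = 9.571 N/m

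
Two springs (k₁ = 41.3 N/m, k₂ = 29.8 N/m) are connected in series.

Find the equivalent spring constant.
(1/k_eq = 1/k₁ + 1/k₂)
1/k_eq = 1/41.3 + 1/29.8 = 0.05777; k_eq = 17.31 N/m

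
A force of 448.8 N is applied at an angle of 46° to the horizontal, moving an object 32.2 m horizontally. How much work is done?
W = Fd cosθ = 448.8×32.2×cos(46°) = 10039.0 J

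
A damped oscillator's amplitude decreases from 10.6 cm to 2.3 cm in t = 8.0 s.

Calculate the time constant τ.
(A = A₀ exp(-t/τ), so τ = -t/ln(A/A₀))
A/A₀ = 2.3/10.6 = 0.217; ln(A/A₀) = -1.528
τ = −t/ln(A/A₀) = −8.0/-1.528 = 5.236 s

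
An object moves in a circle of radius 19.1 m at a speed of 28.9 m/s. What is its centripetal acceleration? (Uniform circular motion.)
a_c = v²/r = 28.9²/19.1 = 835.21/19.1 = 43.73 m/s²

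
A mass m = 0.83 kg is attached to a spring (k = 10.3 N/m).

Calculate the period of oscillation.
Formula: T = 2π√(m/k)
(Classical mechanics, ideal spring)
T = 2π√(m/k) = 2π√(0.83/10.3) = 1.784 s; f = 1/T = 0.5607 Hz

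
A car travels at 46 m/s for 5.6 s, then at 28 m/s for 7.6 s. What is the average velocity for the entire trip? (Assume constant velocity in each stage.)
d₁ = v₁t₁ = 46 × 5.6 = 257.6 m
d₂ = v₂t₂ = 28 × 7.6 = 212.8 m
d_total = 470.4 m, t_total = 13.2 s
v_avg = d_total/t_total = 470.4/13.2 = 35.64 m/s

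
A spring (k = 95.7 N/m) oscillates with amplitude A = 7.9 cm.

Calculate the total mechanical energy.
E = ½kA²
E = ½kA² = ½×95.7×(0.079)² = 0.2986 J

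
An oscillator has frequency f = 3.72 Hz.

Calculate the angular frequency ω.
ω = 2πf = 2π×3.72 = 23.37 rad/s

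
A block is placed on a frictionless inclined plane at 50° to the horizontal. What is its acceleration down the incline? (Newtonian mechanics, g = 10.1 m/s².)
a = g sin(θ) = 10.1 × sin(50°) = 10.1 × 0.766 = 7.74 m/s²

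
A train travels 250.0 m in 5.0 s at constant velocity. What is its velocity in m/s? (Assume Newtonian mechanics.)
v = d/t = 50.0 m/s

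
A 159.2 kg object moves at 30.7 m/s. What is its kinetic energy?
KE = ½mv² = ½×159.2×30.7² = 75022.2 J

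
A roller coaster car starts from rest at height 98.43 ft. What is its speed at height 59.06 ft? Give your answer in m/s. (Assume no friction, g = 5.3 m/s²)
mgh₁ = ½mv₂² + mgh₂ → v₂ = √(2g(h₁−h₂)) = √(2×5.3×(30−18)) = 11.28 m/s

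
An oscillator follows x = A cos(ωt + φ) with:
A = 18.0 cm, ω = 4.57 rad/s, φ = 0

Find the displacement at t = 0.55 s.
x = A cos(ωt + φ) = 18.0×cos(4.57×0.55 + 0) = -14.56 cm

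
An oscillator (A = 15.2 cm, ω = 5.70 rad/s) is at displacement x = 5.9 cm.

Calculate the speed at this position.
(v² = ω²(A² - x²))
v = ω√(A² − x²) = 5.7×√(0.152² − 0.059²) = 0.7985 m/s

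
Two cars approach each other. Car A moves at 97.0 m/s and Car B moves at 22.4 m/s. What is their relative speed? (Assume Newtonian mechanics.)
v_rel = v_A + v_B = 97.0 + 22.4 = 119.4 m/s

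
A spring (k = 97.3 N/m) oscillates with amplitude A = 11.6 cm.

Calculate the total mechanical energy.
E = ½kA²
E = ½kA² = ½×97.3×(0.116)² = 0.6546 J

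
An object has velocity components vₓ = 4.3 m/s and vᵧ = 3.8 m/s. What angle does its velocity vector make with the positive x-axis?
θ = arctan(vᵧ/vₓ) = arctan(3.8/4.3) = 41.47°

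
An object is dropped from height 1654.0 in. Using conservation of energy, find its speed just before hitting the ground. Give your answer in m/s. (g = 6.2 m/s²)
mgh = ½mv² → v = √(2gh) = √(2×6.2×42.01) = 22.82 m/s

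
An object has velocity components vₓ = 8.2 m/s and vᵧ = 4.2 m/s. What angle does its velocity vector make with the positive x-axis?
θ = arctan(vᵧ/vₓ) = arctan(4.2/8.2) = 27.12°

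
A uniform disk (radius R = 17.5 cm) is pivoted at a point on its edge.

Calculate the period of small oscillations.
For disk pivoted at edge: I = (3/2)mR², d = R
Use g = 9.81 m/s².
I/m = (3/2)R² = 0.04594 m²; d = R = 0.175 m
T = 2π√((3/2)R²/(gR)) = 2π√(3R/(2g)) = 1.028 s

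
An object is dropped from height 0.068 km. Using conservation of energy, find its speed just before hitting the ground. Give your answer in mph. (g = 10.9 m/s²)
mgh = ½mv² → v = √(2gh) = √(2×10.9×68) = 38.5 m/s = 86.13 mph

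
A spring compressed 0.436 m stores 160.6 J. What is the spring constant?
PE = ½kx² → k = 2PE/x² = 2×160.6/0.436² = 1690.0 N/m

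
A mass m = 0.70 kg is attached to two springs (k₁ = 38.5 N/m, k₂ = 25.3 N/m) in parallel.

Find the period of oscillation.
k_eq = k₁+k₂ = 63.8 N/m
T = 2π√(m/k_eq) = 2π√(0.7/63.8) = 0.6581 s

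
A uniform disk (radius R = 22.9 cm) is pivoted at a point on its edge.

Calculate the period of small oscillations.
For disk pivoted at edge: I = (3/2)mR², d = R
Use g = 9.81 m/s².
I/m = (3/2)R² = 0.07866 m²; d = R = 0.229 m
T = 2π√((3/2)R²/(gR)) = 2π√(3R/(2g)) = 1.176 s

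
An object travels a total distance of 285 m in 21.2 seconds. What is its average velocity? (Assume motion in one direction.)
v_avg = Δd / Δt = 285 / 21.2 = 13.44 m/s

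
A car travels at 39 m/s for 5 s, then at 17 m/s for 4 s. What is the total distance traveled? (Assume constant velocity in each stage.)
d₁ = v₁t₁ = 39 × 5 = 195 m
d₂ = v₂t₂ = 17 × 4 = 68 m
d_total = 195 + 68 = 263 m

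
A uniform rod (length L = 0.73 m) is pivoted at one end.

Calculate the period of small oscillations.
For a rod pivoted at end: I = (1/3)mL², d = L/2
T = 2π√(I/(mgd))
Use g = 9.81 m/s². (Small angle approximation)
I/m = (1/3)L² = 0.1776 m²; d = L/2 = 0.365 m
T = 2π√(I/(mgd)) = 2π√(0.1776/(9.81×0.365)) = 1.399 s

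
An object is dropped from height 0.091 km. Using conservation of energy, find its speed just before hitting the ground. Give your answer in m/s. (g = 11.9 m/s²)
mgh = ½mv² → v = √(2gh) = √(2×11.9×91) = 46.54 m/s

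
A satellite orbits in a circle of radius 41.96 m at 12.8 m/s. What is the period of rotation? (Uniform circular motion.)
T = 2πr/v = 2π×41.96/12.8 = 20.6 s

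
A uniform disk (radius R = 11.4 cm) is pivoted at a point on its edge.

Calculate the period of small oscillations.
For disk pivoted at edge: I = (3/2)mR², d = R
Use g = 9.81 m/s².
I/m = (3/2)R² = 0.01949 m²; d = R = 0.114 m
T = 2π√((3/2)R²/(gR)) = 2π√(3R/(2g)) = 0.8296 s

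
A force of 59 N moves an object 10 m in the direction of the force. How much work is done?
W = Fd = 59×10 = 590.0 J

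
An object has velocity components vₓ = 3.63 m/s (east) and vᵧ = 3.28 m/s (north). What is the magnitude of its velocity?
|v| = √(vₓ² + vᵧ²) = √(3.63² + 3.28²) = √(23.9353) = 4.89 m/s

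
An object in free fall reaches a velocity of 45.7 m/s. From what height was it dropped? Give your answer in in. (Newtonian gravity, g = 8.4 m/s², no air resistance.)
h = v²/(2g) (with unit conversion) = 4894.0 in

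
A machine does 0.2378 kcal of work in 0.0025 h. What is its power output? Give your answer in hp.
P = W/t = 995 J / 9 s = 110.6 W = 0.1483 hp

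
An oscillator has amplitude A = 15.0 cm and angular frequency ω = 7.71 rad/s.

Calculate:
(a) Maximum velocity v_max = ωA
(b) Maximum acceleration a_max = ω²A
v_max = ωA = 7.71×0.15 = 1.157 m/s
a_max = ω²A = 7.71²×0.15 = 8.917 m/s²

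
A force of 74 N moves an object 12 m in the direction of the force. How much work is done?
W = Fd = 74×12 = 888.0 J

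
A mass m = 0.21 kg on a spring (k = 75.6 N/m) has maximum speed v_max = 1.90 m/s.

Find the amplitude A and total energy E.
½mv²_max = ½kA² → A = v_max√(m/k) = 1.9×√(0.21/75.6) = 0.1001 m = 10.01 cm
E = ½mv²_max = ½×0.21×1.9² = 0.379 J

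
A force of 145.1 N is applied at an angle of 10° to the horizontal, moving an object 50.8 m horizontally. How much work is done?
W = Fd cosθ = 145.1×50.8×cos(10°) = 7259.1 J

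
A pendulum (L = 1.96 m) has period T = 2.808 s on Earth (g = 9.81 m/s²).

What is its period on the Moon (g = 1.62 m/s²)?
T = 2π√(L/g), so T_moon/T_earth = √(g_earth/g_moon)
T_moon = 2π√(1.96/1.62) = 6.911 s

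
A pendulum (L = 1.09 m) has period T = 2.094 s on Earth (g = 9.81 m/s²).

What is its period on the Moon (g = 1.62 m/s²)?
T = 2π√(L/g), so T_moon/T_earth = √(g_earth/g_moon)
T_moon = 2π√(1.09/1.62) = 5.154 s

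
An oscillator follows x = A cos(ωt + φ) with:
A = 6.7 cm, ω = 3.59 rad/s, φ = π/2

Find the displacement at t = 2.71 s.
x = A cos(ωt + φ) = 6.7×cos(3.59×2.71 + π/2) = 2.006 cm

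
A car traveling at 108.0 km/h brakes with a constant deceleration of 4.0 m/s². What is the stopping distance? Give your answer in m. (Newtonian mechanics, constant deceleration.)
d = v₀² / (2a) (with unit conversion) = 112.5 m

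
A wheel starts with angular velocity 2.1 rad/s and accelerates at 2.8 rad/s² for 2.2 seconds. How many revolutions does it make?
θ = ω₀t + ½αt² = 2.1×2.2 + ½×2.8×2.2² = 11.4 rad
Revolutions = θ/(2π) = 11.4/(2π) = 1.81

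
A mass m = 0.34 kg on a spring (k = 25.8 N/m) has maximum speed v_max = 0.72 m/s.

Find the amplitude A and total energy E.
½mv²_max = ½kA² → A = v_max√(m/k) = 0.72×√(0.34/25.8) = 0.08265 m = 8.265 cm
E = ½mv²_max = ½×0.34×0.72² = 0.08813 J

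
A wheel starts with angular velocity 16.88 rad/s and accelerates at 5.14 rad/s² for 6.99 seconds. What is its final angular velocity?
ω = ω₀ + αt = 16.88 + 5.14 × 6.99 = 52.81 rad/s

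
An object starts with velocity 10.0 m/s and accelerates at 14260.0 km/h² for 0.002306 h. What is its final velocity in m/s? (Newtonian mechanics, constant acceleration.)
v = v₀ + at (with unit conversion) = 19.13 m/s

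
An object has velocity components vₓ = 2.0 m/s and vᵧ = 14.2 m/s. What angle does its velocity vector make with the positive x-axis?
θ = arctan(vᵧ/vₓ) = arctan(14.2/2.0) = 81.98°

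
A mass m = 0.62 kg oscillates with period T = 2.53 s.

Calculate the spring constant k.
T = 2π√(m/k) → k = m(2π/T)² = 0.62×(2π/2.53)² = 3.824 N/m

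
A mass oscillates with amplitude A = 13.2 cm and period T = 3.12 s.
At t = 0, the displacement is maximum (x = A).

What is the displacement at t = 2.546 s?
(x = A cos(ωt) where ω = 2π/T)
ω = 2π/T = 2π/3.12 = 2.014 rad/s
x = A cos(ωt) = 13.2×cos(2.014×2.546) = 5.32 cm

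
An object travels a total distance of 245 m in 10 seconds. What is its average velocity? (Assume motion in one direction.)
v_avg = Δd / Δt = 245 / 10 = 24.5 m/s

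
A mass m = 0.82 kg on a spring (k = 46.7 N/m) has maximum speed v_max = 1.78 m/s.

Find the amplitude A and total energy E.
½mv²_max = ½kA² → A = v_max√(m/k) = 1.78×√(0.82/46.7) = 0.2359 m = 23.59 cm
E = ½mv²_max = ½×0.82×1.78² = 1.299 J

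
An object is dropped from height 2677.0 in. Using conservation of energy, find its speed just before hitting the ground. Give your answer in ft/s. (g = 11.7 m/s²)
mgh = ½mv² → v = √(2gh) = √(2×11.7×68) = 39.89 m/s = 130.9 ft/s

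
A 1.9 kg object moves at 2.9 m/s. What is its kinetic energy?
KE = ½mv² = ½×1.9×2.9² = 7.9895 J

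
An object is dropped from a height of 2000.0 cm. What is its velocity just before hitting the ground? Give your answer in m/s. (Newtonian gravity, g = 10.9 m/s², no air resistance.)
v = √(2gh) (with unit conversion) = 20.88 m/s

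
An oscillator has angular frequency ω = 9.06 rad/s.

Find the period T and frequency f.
T = 2π/ω = 2π/9.06 = 0.6935 s; f = ω/2π = 1.442 Hz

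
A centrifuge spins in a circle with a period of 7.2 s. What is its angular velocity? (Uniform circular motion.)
ω = 2π/T = 2π/7.2 = 0.8727 rad/s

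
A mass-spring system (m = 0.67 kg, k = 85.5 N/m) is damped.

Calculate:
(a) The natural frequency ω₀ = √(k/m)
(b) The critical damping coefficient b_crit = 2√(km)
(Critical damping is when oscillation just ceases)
ω₀ = √(k/m) = √(85.5/0.67) = 11.3 rad/s
b_crit = 2√(km) = 2√(85.5×0.67) = 15.14 kg/s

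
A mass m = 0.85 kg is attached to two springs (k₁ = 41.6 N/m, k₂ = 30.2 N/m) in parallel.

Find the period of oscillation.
k_eq = k₁+k₂ = 71.8 N/m
T = 2π√(m/k_eq) = 2π√(0.85/71.8) = 0.6836 s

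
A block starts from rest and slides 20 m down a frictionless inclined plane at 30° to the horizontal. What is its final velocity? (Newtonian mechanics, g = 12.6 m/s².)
a = g sin(θ) = 12.6 × sin(30°) = 6.3 m/s²
v = √(2ad) = √(2 × 6.3 × 20) = 15.87 m/s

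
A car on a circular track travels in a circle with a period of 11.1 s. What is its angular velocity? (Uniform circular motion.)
ω = 2π/T = 2π/11.1 = 0.5661 rad/s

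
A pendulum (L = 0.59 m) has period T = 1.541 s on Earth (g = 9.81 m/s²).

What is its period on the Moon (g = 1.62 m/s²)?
T = 2π√(L/g), so T_moon/T_earth = √(g_earth/g_moon)
T_moon = 2π√(0.59/1.62) = 3.792 s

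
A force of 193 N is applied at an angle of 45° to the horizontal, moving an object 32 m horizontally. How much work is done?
W = Fd cosθ = 193×32×cos(45°) = 4367.1 J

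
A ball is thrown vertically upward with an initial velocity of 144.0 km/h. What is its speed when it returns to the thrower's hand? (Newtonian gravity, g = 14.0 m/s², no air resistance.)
By conservation of energy, the ball returns at the same speed = 144.0 km/h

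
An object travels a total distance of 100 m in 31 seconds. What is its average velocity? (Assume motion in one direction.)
v_avg = Δd / Δt = 100 / 31 = 3.23 m/s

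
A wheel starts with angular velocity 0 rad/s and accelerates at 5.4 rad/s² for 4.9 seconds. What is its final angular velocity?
ω = ω₀ + αt = 0 + 5.4 × 4.9 = 26.46 rad/s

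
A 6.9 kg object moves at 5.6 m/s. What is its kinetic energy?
KE = ½mv² = ½×6.9×5.6² = 108.192 J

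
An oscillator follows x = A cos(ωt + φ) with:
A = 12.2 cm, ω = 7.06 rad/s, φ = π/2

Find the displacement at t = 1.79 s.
x = A cos(ωt + φ) = 12.2×cos(7.06×1.79 + π/2) = -0.8658 cm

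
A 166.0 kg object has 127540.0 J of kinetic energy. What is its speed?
KE = ½mv² → v = √(2KE/m) = √(2×127540.0/166.0) = 39.2 m/s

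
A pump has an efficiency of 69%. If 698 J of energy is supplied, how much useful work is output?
W_out = η × W_in = 0.69 × 698 = 481.62 J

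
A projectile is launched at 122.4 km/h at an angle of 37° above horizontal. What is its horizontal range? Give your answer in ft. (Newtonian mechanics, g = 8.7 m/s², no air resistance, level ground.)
R = v₀² sin(2θ) / g (with unit conversion) = 419.0 ft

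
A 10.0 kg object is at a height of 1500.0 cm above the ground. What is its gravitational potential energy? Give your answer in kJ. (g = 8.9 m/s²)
PE = mgh = 10 kg × 8.9 m/s² × 15 m = 1335 J = 1.335 kJ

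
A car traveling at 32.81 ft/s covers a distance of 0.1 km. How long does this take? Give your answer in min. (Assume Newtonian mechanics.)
t = d/v (with unit conversion) = 0.1667 min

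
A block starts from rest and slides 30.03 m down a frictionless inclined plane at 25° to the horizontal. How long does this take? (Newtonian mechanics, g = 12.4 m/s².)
a = g sin(θ) = 12.4 × sin(25°) = 5.24 m/s²
t = √(2d/a) = √(2 × 30.03 / 5.24) = 3.39 s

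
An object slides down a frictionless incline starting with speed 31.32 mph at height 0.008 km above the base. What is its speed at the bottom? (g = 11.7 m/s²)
½mv₀² + mgh = ½mv² → v = √(v₀² + 2gh) = √(14² + 2×11.7×8) = 19.58 m/s = 43.79 mph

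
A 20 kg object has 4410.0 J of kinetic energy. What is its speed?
KE = ½mv² → v = √(2KE/m) = √(2×4410.0/20) = 21.0 m/s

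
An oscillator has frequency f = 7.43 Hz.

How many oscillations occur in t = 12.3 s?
n = f×t = 7.43×12.3 = 91.39 oscillations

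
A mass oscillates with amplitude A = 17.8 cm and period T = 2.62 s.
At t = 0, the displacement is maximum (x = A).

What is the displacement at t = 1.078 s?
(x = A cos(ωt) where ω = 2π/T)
ω = 2π/T = 2π/2.62 = 2.398 rad/s
x = A cos(ωt) = 17.8×cos(2.398×1.078) = -15.12 cm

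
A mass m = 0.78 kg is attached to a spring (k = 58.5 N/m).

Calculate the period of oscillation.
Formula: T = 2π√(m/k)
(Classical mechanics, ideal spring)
T = 2π√(m/k) = 2π√(0.78/58.5) = 0.7255 s; f = 1/T = 1.378 Hz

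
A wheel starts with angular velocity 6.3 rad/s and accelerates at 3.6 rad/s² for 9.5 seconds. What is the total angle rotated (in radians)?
θ = ω₀t + ½αt² = 6.3×9.5 + ½×3.6×9.5² = 222.3 rad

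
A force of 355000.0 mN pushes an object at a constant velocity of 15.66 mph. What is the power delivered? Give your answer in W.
P = Fv = 355 N × 7.001 m/s = 2485 W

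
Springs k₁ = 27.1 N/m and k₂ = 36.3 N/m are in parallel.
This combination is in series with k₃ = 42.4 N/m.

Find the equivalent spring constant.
k₁₂ = k₁ + k₂ = 63.4 N/m (parallel)
1/k_eq = 1/k₁₂ + 1/k₃ → k_eq = 25.41 N/m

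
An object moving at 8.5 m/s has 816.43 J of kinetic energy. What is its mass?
KE = ½mv² → m = 2KE/v² = 2×816.43/8.5² = 22.6 kg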